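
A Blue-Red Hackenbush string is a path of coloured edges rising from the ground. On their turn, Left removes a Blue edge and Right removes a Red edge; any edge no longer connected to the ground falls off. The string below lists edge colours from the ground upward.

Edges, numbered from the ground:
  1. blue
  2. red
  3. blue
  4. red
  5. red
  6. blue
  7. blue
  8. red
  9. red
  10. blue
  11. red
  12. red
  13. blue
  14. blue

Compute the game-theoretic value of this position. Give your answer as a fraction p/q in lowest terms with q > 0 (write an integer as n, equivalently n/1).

4903/8192

b: Left { 0 }, Right { — } so simplest 1
br: Left { 0 }, Right { 1 } so simplest 1/2
brb: Left { 0,1/2 }, Right { 1 } so simplest 3/4
brbr: Left { 0,1/2 }, Right { 3/4,1 } so simplest 5/8
brbrr: Left { 0,1/2 }, Right { 5/8,3/4,1 } so simplest 9/16
brbrrb: Left { 0,1/2,9/16 }, Right { 5/8,3/4,1 } so simplest 19/32
brbrrbb: Left { 0,1/2,9/16,19/32 }, Right { 5/8,3/4,1 } so simplest 39/64
brbrrbbr: Left { 0,1/2,9/16,19/32 }, Right { 39/64,5/8,3/4,1 } so simplest 77/128
brbrrbbrr: Left { 0,1/2,9/16,19/32 }, Right { 77/128,39/64,5/8,3/4,1 } so simplest 153/256
brbrrbbrrb: Left { 0,1/2,9/16,19/32,153/256 }, Right { 77/128,39/64,5/8,3/4,1 } so simplest 307/512
brbrrbbrrbr: Left { 0,1/2,9/16,19/32,153/256 }, Right { 307/512,77/128,39/64,5/8,3/4,1 } so simplest 613/1024
brbrrbbrrbrr: Left { 0,1/2,9/16,19/32,153/256 }, Right { 613/1024,307/512,77/128,39/64,5/8,3/4,1 } so simplest 1225/2048
brbrrbbrrbrrb: Left { 0,1/2,9/16,19/32,153/256,1225/2048 }, Right { 613/1024,307/512,77/128,39/64,5/8,3/4,1 } so simplest 2451/4096
brbrrbbrrbrrbb: Left { 0,1/2,9/16,19/32,153/256,1225/2048,2451/4096 }, Right { 613/1024,307/512,77/128,39/64,5/8,3/4,1 } so simplest 4903/8192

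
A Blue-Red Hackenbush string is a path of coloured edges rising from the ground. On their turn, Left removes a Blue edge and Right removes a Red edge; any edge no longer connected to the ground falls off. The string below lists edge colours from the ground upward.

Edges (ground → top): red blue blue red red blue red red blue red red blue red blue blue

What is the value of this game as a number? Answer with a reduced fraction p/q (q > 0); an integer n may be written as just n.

edge 1 of 15 (red): { none | 0 } so -1
edge 2 of 15 (blue): { -1 | 0 } so -1/2
edge 3 of 15 (blue): { -1; -1/2 | 0 } so -1/4
edge 4 of 15 (red): { -1; -1/2 | -1/4; 0 } so -3/8
edge 5 of 15 (red): { -1; -1/2 | -3/8; -1/4; 0 } so -7/16
edge 6 of 15 (blue): { -1; -1/2; -7/16 | -3/8; -1/4; 0 } so -13/32
edge 7 of 15 (red): { -1; -1/2; -7/16 | -13/32; -3/8; -1/4; 0 } so -27/64
edge 8 of 15 (red): { -1; -1/2; -7/16 | -27/64; -13/32; -3/8; -1/4; 0 } so -55/128
edge 9 of 15 (blue): { -1; -1/2; -7/16; -55/128 | -27/64; -13/32; -3/8; -1/4; 0 } so -109/256
edge 10 of 15 (red): { -1; -1/2; -7/16; -55/128 | -109/256; -27/64; -13/32; -3/8; -1/4; 0 } so -219/512
edge 11 of 15 (red): { -1; -1/2; -7/16; -55/128 | -219/512; -109/256; -27/64; -13/32; -3/8; -1/4; 0 } so -439/1024
edge 12 of 15 (blue): { -1; -1/2; -7/16; -55/128; -439/1024 | -219/512; -109/256; -27/64; -13/32; -3/8; -1/4; 0 } so -877/2048
edge 13 of 15 (red): { -1; -1/2; -7/16; -55/128; -439/1024 | -877/2048; -219/512; -109/256; -27/64; -13/32; -3/8; -1/4; 0 } so -1755/4096
edge 14 of 15 (blue): { -1; -1/2; -7/16; -55/128; -439/1024; -1755/4096 | -877/2048; -219/512; -109/256; -27/64; -13/32; -3/8; -1/4; 0 } so -3509/8192
edge 15 of 15 (blue): { -1; -1/2; -7/16; -55/128; -439/1024; -1755/4096; -3509/8192 | -877/2048; -219/512; -109/256; -27/64; -13/32; -3/8; -1/4; 0 } so -7017/16384

-7017/16384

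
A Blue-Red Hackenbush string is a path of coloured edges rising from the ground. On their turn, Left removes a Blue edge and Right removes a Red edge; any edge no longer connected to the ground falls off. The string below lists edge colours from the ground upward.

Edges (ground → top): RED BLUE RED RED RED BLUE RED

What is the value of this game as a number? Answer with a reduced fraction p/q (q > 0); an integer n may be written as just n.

-59/64

Build val(s[:k]) for k = 1..7, string s = RED BLUE RED RED RED BLUE RED.
val_1 [R]  L=[(no moves)]  R=[0]  -> -1
val_2 [RB]  L=[-1]  R=[0]  -> -1/2
val_3 [RBR]  L=[-1]  R=[-1/2; 0]  -> -3/4
val_4 [RBRR]  L=[-1]  R=[-3/4; -1/2; 0]  -> -7/8
val_5 [RBRRR]  L=[-1]  R=[-7/8; -3/4; -1/2; 0]  -> -15/16
val_6 [RBRRRB]  L=[-1; -15/16]  R=[-7/8; -3/4; -1/2; 0]  -> -29/32
val_7 [RBRRRBR]  L=[-1; -15/16]  R=[-29/32; -7/8; -3/4; -1/2; 0]  -> -59/64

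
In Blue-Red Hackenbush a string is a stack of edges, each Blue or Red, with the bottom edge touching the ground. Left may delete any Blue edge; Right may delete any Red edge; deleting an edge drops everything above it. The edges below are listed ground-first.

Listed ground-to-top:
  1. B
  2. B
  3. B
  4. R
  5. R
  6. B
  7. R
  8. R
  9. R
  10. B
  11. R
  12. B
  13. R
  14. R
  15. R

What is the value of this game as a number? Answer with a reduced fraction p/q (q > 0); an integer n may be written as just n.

9297/4096

edge 1 of 15 (B): { 0 | none } gives 1
edge 2 of 15 (B): { 0 1 | none } gives 2
edge 3 of 15 (B): { 0 1 2 | none } gives 3
edge 4 of 15 (R): { 0 1 2 | 3 } gives 5/2
edge 5 of 15 (R): { 0 1 2 | 5/2 3 } gives 9/4
edge 6 of 15 (B): { 0 1 2 9/4 | 5/2 3 } gives 19/8
edge 7 of 15 (R): { 0 1 2 9/4 | 19/8 5/2 3 } gives 37/16
edge 8 of 15 (R): { 0 1 2 9/4 | 37/16 19/8 5/2 3 } gives 73/32
edge 9 of 15 (R): { 0 1 2 9/4 | 73/32 37/16 19/8 5/2 3 } gives 145/64
edge 10 of 15 (B): { 0 1 2 9/4 145/64 | 73/32 37/16 19/8 5/2 3 } gives 291/128
edge 11 of 15 (R): { 0 1 2 9/4 145/64 | 291/128 73/32 37/16 19/8 5/2 3 } gives 581/256
edge 12 of 15 (B): { 0 1 2 9/4 145/64 581/256 | 291/128 73/32 37/16 19/8 5/2 3 } gives 1163/512
edge 13 of 15 (R): { 0 1 2 9/4 145/64 581/256 | 1163/512 291/128 73/32 37/16 19/8 5/2 3 } gives 2325/1024
edge 14 of 15 (R): { 0 1 2 9/4 145/64 581/256 | 2325/1024 1163/512 291/128 73/32 37/16 19/8 5/2 3 } gives 4649/2048
edge 15 of 15 (R): { 0 1 2 9/4 145/64 581/256 | 4649/2048 2325/1024 1163/512 291/128 73/32 37/16 19/8 5/2 3 } gives 9297/4096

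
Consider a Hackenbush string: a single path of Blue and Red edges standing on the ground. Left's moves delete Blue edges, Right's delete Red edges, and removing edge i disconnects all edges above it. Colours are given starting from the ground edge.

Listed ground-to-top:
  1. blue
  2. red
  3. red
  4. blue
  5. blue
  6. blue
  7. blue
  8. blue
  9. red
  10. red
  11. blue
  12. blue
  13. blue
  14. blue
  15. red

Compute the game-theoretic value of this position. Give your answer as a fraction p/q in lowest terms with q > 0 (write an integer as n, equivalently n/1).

1 of 15 · b · max L 0 · min R +∞ gives 1
2 of 15 · br · max L 0 · min R 1 gives 1/2
3 of 15 · brr · max L 0 · min R 1/2 gives 1/4
4 of 15 · brrb · max L 1/4 · min R 1/2 gives 3/8
5 of 15 · brrbb · max L 3/8 · min R 1/2 gives 7/16
6 of 15 · brrbbb · max L 7/16 · min R 1/2 gives 15/32
7 of 15 · brrbbbb · max L 15/32 · min R 1/2 gives 31/64
8 of 15 · brrbbbbb · max L 31/64 · min R 1/2 gives 63/128
9 of 15 · brrbbbbbr · max L 31/64 · min R 63/128 gives 125/256
10 of 15 · brrbbbbbrr · max L 31/64 · min R 125/256 gives 249/512
11 of 15 · brrbbbbbrrb · max L 249/512 · min R 125/256 gives 499/1024
12 of 15 · brrbbbbbrrbb · max L 499/1024 · min R 125/256 gives 999/2048
13 of 15 · brrbbbbbrrbbb · max L 999/2048 · min R 125/256 gives 1999/4096
14 of 15 · brrbbbbbrrbbbb · max L 1999/4096 · min R 125/256 gives 3999/8192
15 of 15 · brrbbbbbrrbbbbr · max L 1999/4096 · min R 3999/8192 gives 7997/16384

7997/16384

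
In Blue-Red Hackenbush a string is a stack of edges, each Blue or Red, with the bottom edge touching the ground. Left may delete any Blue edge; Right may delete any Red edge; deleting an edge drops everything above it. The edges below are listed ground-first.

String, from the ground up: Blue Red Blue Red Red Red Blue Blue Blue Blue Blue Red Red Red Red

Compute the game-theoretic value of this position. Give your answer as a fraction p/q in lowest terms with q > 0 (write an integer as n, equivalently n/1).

Build g(s[:k]) for k = 1..15, string s = Blue Red Blue Red Red Red Blue Blue Blue Blue Blue Red Red Red Red.
1 of 15 · B · max L 0 · min R +∞ => 1
2 of 15 · BR · max L 0 · min R 1 => 1/2
3 of 15 · BRB · max L 1/2 · min R 1 => 3/4
4 of 15 · BRBR · max L 1/2 · min R 3/4 => 5/8
5 of 15 · BRBRR · max L 1/2 · min R 5/8 => 9/16
6 of 15 · BRBRRR · max L 1/2 · min R 9/16 => 17/32
7 of 15 · BRBRRRB · max L 17/32 · min R 9/16 => 35/64
8 of 15 · BRBRRRBB · max L 35/64 · min R 9/16 => 71/128
9 of 15 · BRBRRRBBB · max L 71/128 · min R 9/16 => 143/256
10 of 15 · BRBRRRBBBB · max L 143/256 · min R 9/16 => 287/512
11 of 15 · BRBRRRBBBBB · max L 287/512 · min R 9/16 => 575/1024
12 of 15 · BRBRRRBBBBBR · max L 287/512 · min R 575/1024 => 1149/2048
13 of 15 · BRBRRRBBBBBRR · max L 287/512 · min R 1149/2048 => 2297/4096
14 of 15 · BRBRRRBBBBBRRR · max L 287/512 · min R 2297/4096 => 4593/8192
15 of 15 · BRBRRRBBBBBRRRR · max L 287/512 · min R 4593/8192 => 9185/16384

9185/16384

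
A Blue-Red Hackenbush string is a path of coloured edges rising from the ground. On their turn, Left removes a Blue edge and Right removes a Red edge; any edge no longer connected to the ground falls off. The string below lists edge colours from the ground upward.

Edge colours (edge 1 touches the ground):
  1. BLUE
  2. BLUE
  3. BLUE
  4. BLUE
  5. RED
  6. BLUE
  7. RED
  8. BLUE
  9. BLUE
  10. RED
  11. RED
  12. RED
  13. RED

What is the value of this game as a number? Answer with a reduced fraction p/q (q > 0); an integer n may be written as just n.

Prefix values for BLUE BLUE BLUE BLUE RED BLUE RED BLUE BLUE RED RED RED RED via {L|R} + simplicity:
1 of 13 · B · max L 0 · min R +∞ → 1
2 of 13 · BB · max L 1 · min R +∞ → 2
3 of 13 · BBB · max L 2 · min R +∞ → 3
4 of 13 · BBBB · max L 3 · min R +∞ → 4
5 of 13 · BBBBR · max L 3 · min R 4 → 7/2
6 of 13 · BBBBRB · max L 7/2 · min R 4 → 15/4
7 of 13 · BBBBRBR · max L 7/2 · min R 15/4 → 29/8
8 of 13 · BBBBRBRB · max L 29/8 · min R 15/4 → 59/16
9 of 13 · BBBBRBRBB · max L 59/16 · min R 15/4 → 119/32
10 of 13 · BBBBRBRBBR · max L 59/16 · min R 119/32 → 237/64
11 of 13 · BBBBRBRBBRR · max L 59/16 · min R 237/64 → 473/128
12 of 13 · BBBBRBRBBRRR · max L 59/16 · min R 473/128 → 945/256
13 of 13 · BBBBRBRBBRRRR · max L 59/16 · min R 945/256 → 1889/512

1889/512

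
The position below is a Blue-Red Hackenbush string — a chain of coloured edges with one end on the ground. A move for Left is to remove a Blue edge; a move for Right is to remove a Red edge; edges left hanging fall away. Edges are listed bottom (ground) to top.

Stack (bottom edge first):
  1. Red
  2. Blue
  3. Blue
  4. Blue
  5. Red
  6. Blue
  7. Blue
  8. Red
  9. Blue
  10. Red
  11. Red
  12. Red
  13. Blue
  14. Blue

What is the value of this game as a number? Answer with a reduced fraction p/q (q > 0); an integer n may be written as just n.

-1209/8192

step 1: add Red to get R; options L={ · } R={ 0 } = -1
step 2: add Blue to get RB; options L={ -1 } R={ 0 } = -1/2
step 3: add Blue to get RBB; options L={ -1; -1/2 } R={ 0 } = -1/4
step 4: add Blue to get RBBB; options L={ -1; -1/2; -1/4 } R={ 0 } = -1/8
step 5: add Red to get RBBBR; options L={ -1; -1/2; -1/4 } R={ -1/8; 0 } = -3/16
step 6: add Blue to get RBBBRB; options L={ -1; -1/2; -1/4; -3/16 } R={ -1/8; 0 } = -5/32
step 7: add Blue to get RBBBRBB; options L={ -1; -1/2; -1/4; -3/16; -5/32 } R={ -1/8; 0 } = -9/64
step 8: add Red to get RBBBRBBR; options L={ -1; -1/2; -1/4; -3/16; -5/32 } R={ -9/64; -1/8; 0 } = -19/128
step 9: add Blue to get RBBBRBBRB; options L={ -1; -1/2; -1/4; -3/16; -5/32; -19/128 } R={ -9/64; -1/8; 0 } = -37/256
step 10: add Red to get RBBBRBBRBR; options L={ -1; -1/2; -1/4; -3/16; -5/32; -19/128 } R={ -37/256; -9/64; -1/8; 0 } = -75/512
step 11: add Red to get RBBBRBBRBRR; options L={ -1; -1/2; -1/4; -3/16; -5/32; -19/128 } R={ -75/512; -37/256; -9/64; -1/8; 0 } = -151/1024
step 12: add Red to get RBBBRBBRBRRR; options L={ -1; -1/2; -1/4; -3/16; -5/32; -19/128 } R={ -151/1024; -75/512; -37/256; -9/64; -1/8; 0 } = -303/2048
step 13: add Blue to get RBBBRBBRBRRRB; options L={ -1; -1/2; -1/4; -3/16; -5/32; -19/128; -303/2048 } R={ -151/1024; -75/512; -37/256; -9/64; -1/8; 0 } = -605/4096
step 14: add Blue to get RBBBRBBRBRRRBB; options L={ -1; -1/2; -1/4; -3/16; -5/32; -19/128; -303/2048; -605/4096 } R={ -151/1024; -75/512; -37/256; -9/64; -1/8; 0 } = -1209/8192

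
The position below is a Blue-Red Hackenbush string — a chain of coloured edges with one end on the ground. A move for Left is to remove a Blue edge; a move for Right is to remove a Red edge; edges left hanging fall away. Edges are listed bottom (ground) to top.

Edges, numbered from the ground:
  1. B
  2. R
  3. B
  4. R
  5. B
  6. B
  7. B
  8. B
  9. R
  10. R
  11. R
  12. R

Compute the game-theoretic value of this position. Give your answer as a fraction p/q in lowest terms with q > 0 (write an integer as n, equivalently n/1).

G_1 [B]  L=[0]  R=[]  — 1
G_2 [BR]  L=[0]  R=[1]  — 1/2
G_3 [BRB]  L=[0; 1/2]  R=[1]  — 3/4
G_4 [BRBR]  L=[0; 1/2]  R=[3/4; 1]  — 5/8
G_5 [BRBRB]  L=[0; 1/2; 5/8]  R=[3/4; 1]  — 11/16
G_6 [BRBRBB]  L=[0; 1/2; 5/8; 11/16]  R=[3/4; 1]  — 23/32
G_7 [BRBRBBB]  L=[0; 1/2; 5/8; 11/16; 23/32]  R=[3/4; 1]  — 47/64
G_8 [BRBRBBBB]  L=[0; 1/2; 5/8; 11/16; 23/32; 47/64]  R=[3/4; 1]  — 95/128
G_9 [BRBRBBBBR]  L=[0; 1/2; 5/8; 11/16; 23/32; 47/64]  R=[95/128; 3/4; 1]  — 189/256
G_10 [BRBRBBBBRR]  L=[0; 1/2; 5/8; 11/16; 23/32; 47/64]  R=[189/256; 95/128; 3/4; 1]  — 377/512
G_11 [BRBRBBBBRRR]  L=[0; 1/2; 5/8; 11/16; 23/32; 47/64]  R=[377/512; 189/256; 95/128; 3/4; 1]  — 753/1024
G_12 [BRBRBBBBRRRR]  L=[0; 1/2; 5/8; 11/16; 23/32; 47/64]  R=[753/1024; 377/512; 189/256; 95/128; 3/4; 1]  — 1505/2048

1505/2048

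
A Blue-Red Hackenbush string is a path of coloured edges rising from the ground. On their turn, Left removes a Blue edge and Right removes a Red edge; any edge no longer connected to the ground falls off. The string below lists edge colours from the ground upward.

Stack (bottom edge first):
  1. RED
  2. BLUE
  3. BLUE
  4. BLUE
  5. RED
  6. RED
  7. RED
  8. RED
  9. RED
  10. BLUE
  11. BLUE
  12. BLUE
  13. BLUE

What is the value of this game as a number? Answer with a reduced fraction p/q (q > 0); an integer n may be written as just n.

-993/4096

Build val(s[:k]) for k = 1..13, string s = RED BLUE BLUE BLUE RED RED RED RED RED BLUE BLUE BLUE BLUE.
1 of 13 · R · max L −∞ · min R 0 → -1
2 of 13 · RB · max L -1 · min R 0 → -1/2
3 of 13 · RBB · max L -1/2 · min R 0 → -1/4
4 of 13 · RBBB · max L -1/4 · min R 0 → -1/8
5 of 13 · RBBBR · max L -1/4 · min R -1/8 → -3/16
6 of 13 · RBBBRR · max L -1/4 · min R -3/16 → -7/32
7 of 13 · RBBBRRR · max L -1/4 · min R -7/32 → -15/64
8 of 13 · RBBBRRRR · max L -1/4 · min R -15/64 → -31/128
9 of 13 · RBBBRRRRR · max L -1/4 · min R -31/128 → -63/256
10 of 13 · RBBBRRRRRB · max L -63/256 · min R -31/128 → -125/512
11 of 13 · RBBBRRRRRBB · max L -125/512 · min R -31/128 → -249/1024
12 of 13 · RBBBRRRRRBBB · max L -249/1024 · min R -31/128 → -497/2048
13 of 13 · RBBBRRRRRBBBB · max L -497/2048 · min R -31/128 → -993/4096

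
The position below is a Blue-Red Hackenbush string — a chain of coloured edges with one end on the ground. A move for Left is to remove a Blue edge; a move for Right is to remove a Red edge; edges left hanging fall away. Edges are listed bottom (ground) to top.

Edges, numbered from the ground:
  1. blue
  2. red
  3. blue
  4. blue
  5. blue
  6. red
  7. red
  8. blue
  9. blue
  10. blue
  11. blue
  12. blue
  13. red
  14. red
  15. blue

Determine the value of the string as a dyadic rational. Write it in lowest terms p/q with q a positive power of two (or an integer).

edge 1 of 15 (blue): { 0 |  } gives 1
edge 2 of 15 (red): { 0 | 1 } gives 1/2
edge 3 of 15 (blue): { 0; 1/2 | 1 } gives 3/4
edge 4 of 15 (blue): { 0; 1/2; 3/4 | 1 } gives 7/8
edge 5 of 15 (blue): { 0; 1/2; 3/4; 7/8 | 1 } gives 15/16
edge 6 of 15 (red): { 0; 1/2; 3/4; 7/8 | 15/16; 1 } gives 29/32
edge 7 of 15 (red): { 0; 1/2; 3/4; 7/8 | 29/32; 15/16; 1 } gives 57/64
edge 8 of 15 (blue): { 0; 1/2; 3/4; 7/8; 57/64 | 29/32; 15/16; 1 } gives 115/128
edge 9 of 15 (blue): { 0; 1/2; 3/4; 7/8; 57/64; 115/128 | 29/32; 15/16; 1 } gives 231/256
edge 10 of 15 (blue): { 0; 1/2; 3/4; 7/8; 57/64; 115/128; 231/256 | 29/32; 15/16; 1 } gives 463/512
edge 11 of 15 (blue): { 0; 1/2; 3/4; 7/8; 57/64; 115/128; 231/256; 463/512 | 29/32; 15/16; 1 } gives 927/1024
edge 12 of 15 (blue): { 0; 1/2; 3/4; 7/8; 57/64; 115/128; 231/256; 463/512; 927/1024 | 29/32; 15/16; 1 } gives 1855/2048
edge 13 of 15 (red): { 0; 1/2; 3/4; 7/8; 57/64; 115/128; 231/256; 463/512; 927/1024 | 1855/2048; 29/32; 15/16; 1 } gives 3709/4096
edge 14 of 15 (red): { 0; 1/2; 3/4; 7/8; 57/64; 115/128; 231/256; 463/512; 927/1024 | 3709/4096; 1855/2048; 29/32; 15/16; 1 } gives 7417/8192
edge 15 of 15 (blue): { 0; 1/2; 3/4; 7/8; 57/64; 115/128; 231/256; 463/512; 927/1024; 7417/8192 | 3709/4096; 1855/2048; 29/32; 15/16; 1 } gives 14835/16384

14835/16384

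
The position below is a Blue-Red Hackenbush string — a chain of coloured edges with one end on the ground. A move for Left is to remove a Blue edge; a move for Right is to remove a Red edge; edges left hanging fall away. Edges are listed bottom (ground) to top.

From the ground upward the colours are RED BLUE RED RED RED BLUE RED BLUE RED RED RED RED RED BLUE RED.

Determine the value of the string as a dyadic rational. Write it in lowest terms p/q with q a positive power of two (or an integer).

1 of 15 · R · max L −∞ · min R 0 -> -1
2 of 15 · RB · max L -1 · min R 0 -> -1/2
3 of 15 · RBR · max L -1 · min R -1/2 -> -3/4
4 of 15 · RBRR · max L -1 · min R -3/4 -> -7/8
5 of 15 · RBRRR · max L -1 · min R -7/8 -> -15/16
6 of 15 · RBRRRB · max L -15/16 · min R -7/8 -> -29/32
7 of 15 · RBRRRBR · max L -15/16 · min R -29/32 -> -59/64
8 of 15 · RBRRRBRB · max L -59/64 · min R -29/32 -> -117/128
9 of 15 · RBRRRBRBR · max L -59/64 · min R -117/128 -> -235/256
10 of 15 · RBRRRBRBRR · max L -59/64 · min R -235/256 -> -471/512
11 of 15 · RBRRRBRBRRR · max L -59/64 · min R -471/512 -> -943/1024
12 of 15 · RBRRRBRBRRRR · max L -59/64 · min R -943/1024 -> -1887/2048
13 of 15 · RBRRRBRBRRRRR · max L -59/64 · min R -1887/2048 -> -3775/4096
14 of 15 · RBRRRBRBRRRRRB · max L -3775/4096 · min R -1887/2048 -> -7549/8192
15 of 15 · RBRRRBRBRRRRRBR · max L -3775/4096 · min R -7549/8192 -> -15099/16384

-15099/16384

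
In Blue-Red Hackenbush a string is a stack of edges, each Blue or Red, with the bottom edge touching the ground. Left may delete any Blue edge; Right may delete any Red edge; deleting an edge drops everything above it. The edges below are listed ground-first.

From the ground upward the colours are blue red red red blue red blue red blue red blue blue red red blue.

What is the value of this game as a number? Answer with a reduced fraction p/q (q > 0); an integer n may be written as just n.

Prefix values for blue red red red blue red blue red blue red blue blue red red blue via {L|R} + simplicity:
step 1: add blue to get b; options L={ 0 } R={ ∅ } — 1
step 2: add red to get br; options L={ 0 } R={ 1 } — 1/2
step 3: add red to get brr; options L={ 0 } R={ 1/2, 1 } — 1/4
step 4: add red to get brrr; options L={ 0 } R={ 1/4, 1/2, 1 } — 1/8
step 5: add blue to get brrrb; options L={ 0, 1/8 } R={ 1/4, 1/2, 1 } — 3/16
step 6: add red to get brrrbr; options L={ 0, 1/8 } R={ 3/16, 1/4, 1/2, 1 } — 5/32
step 7: add blue to get brrrbrb; options L={ 0, 1/8, 5/32 } R={ 3/16, 1/4, 1/2, 1 } — 11/64
step 8: add red to get brrrbrbr; options L={ 0, 1/8, 5/32 } R={ 11/64, 3/16, 1/4, 1/2, 1 } — 21/128
step 9: add blue to get brrrbrbrb; options L={ 0, 1/8, 5/32, 21/128 } R={ 11/64, 3/16, 1/4, 1/2, 1 } — 43/256
step 10: add red to get brrrbrbrbr; options L={ 0, 1/8, 5/32, 21/128 } R={ 43/256, 11/64, 3/16, 1/4, 1/2, 1 } — 85/512
step 11: add blue to get brrrbrbrbrb; options L={ 0, 1/8, 5/32, 21/128, 85/512 } R={ 43/256, 11/64, 3/16, 1/4, 1/2, 1 } — 171/1024
step 12: add blue to get brrrbrbrbrbb; options L={ 0, 1/8, 5/32, 21/128, 85/512, 171/1024 } R={ 43/256, 11/64, 3/16, 1/4, 1/2, 1 } — 343/2048
step 13: add red to get brrrbrbrbrbbr; options L={ 0, 1/8, 5/32, 21/128, 85/512, 171/1024 } R={ 343/2048, 43/256, 11/64, 3/16, 1/4, 1/2, 1 } — 685/4096
step 14: add red to get brrrbrbrbrbbrr; options L={ 0, 1/8, 5/32, 21/128, 85/512, 171/1024 } R={ 685/4096, 343/2048, 43/256, 11/64, 3/16, 1/4, 1/2, 1 } — 1369/8192
step 15: add blue to get brrrbrbrbrbbrrb; options L={ 0, 1/8, 5/32, 21/128, 85/512, 171/1024, 1369/8192 } R={ 685/4096, 343/2048, 43/256, 11/64, 3/16, 1/4, 1/2, 1 } — 2739/16384

2739/16384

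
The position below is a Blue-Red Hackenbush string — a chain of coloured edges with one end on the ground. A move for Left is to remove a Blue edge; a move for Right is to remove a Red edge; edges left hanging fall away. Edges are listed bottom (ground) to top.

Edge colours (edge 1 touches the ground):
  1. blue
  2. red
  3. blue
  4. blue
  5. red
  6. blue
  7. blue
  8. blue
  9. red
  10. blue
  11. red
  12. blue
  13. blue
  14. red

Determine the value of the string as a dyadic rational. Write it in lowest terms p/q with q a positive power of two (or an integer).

7085/8192

Build G(s[:k]) for k = 1..14, string s = blue red blue blue red blue blue blue red blue red blue blue red.
step 1: add blue to get b; options L={ 0 } R={  } ⇒ 1
step 2: add red to get br; options L={ 0 } R={ 1 } ⇒ 1/2
step 3: add blue to get brb; options L={ 0, 1/2 } R={ 1 } ⇒ 3/4
step 4: add blue to get brbb; options L={ 0, 1/2, 3/4 } R={ 1 } ⇒ 7/8
step 5: add red to get brbbr; options L={ 0, 1/2, 3/4 } R={ 7/8, 1 } ⇒ 13/16
step 6: add blue to get brbbrb; options L={ 0, 1/2, 3/4, 13/16 } R={ 7/8, 1 } ⇒ 27/32
step 7: add blue to get brbbrbb; options L={ 0, 1/2, 3/4, 13/16, 27/32 } R={ 7/8, 1 } ⇒ 55/64
step 8: add blue to get brbbrbbb; options L={ 0, 1/2, 3/4, 13/16, 27/32, 55/64 } R={ 7/8, 1 } ⇒ 111/128
step 9: add red to get brbbrbbbr; options L={ 0, 1/2, 3/4, 13/16, 27/32, 55/64 } R={ 111/128, 7/8, 1 } ⇒ 221/256
step 10: add blue to get brbbrbbbrb; options L={ 0, 1/2, 3/4, 13/16, 27/32, 55/64, 221/256 } R={ 111/128, 7/8, 1 } ⇒ 443/512
step 11: add red to get brbbrbbbrbr; options L={ 0, 1/2, 3/4, 13/16, 27/32, 55/64, 221/256 } R={ 443/512, 111/128, 7/8, 1 } ⇒ 885/1024
step 12: add blue to get brbbrbbbrbrb; options L={ 0, 1/2, 3/4, 13/16, 27/32, 55/64, 221/256, 885/1024 } R={ 443/512, 111/128, 7/8, 1 } ⇒ 1771/2048
step 13: add blue to get brbbrbbbrbrbb; options L={ 0, 1/2, 3/4, 13/16, 27/32, 55/64, 221/256, 885/1024, 1771/2048 } R={ 443/512, 111/128, 7/8, 1 } ⇒ 3543/4096
step 14: add red to get brbbrbbbrbrbbr; options L={ 0, 1/2, 3/4, 13/16, 27/32, 55/64, 221/256, 885/1024, 1771/2048 } R={ 3543/4096, 443/512, 111/128, 7/8, 1 } ⇒ 7085/8192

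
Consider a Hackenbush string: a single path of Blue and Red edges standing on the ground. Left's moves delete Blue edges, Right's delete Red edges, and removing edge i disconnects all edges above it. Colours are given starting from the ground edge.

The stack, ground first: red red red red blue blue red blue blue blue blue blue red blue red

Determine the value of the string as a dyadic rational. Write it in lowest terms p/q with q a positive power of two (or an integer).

-6667/2048

Recurse on prefixes of the 15-edge string red red red red blue blue red blue blue blue blue blue red blue red:
edge 1 of 15 (red): { (no moves) | 0 } → -1
edge 2 of 15 (red): { (no moves) | -1 0 } → -2
edge 3 of 15 (red): { (no moves) | -2 -1 0 } → -3
edge 4 of 15 (red): { (no moves) | -3 -2 -1 0 } → -4
edge 5 of 15 (blue): { -4 | -3 -2 -1 0 } → -7/2
edge 6 of 15 (blue): { -4 -7/2 | -3 -2 -1 0 } → -13/4
edge 7 of 15 (red): { -4 -7/2 | -13/4 -3 -2 -1 0 } → -27/8
edge 8 of 15 (blue): { -4 -7/2 -27/8 | -13/4 -3 -2 -1 0 } → -53/16
edge 9 of 15 (blue): { -4 -7/2 -27/8 -53/16 | -13/4 -3 -2 -1 0 } → -105/32
edge 10 of 15 (blue): { -4 -7/2 -27/8 -53/16 -105/32 | -13/4 -3 -2 -1 0 } → -209/64
edge 11 of 15 (blue): { -4 -7/2 -27/8 -53/16 -105/32 -209/64 | -13/4 -3 -2 -1 0 } → -417/128
edge 12 of 15 (blue): { -4 -7/2 -27/8 -53/16 -105/32 -209/64 -417/128 | -13/4 -3 -2 -1 0 } → -833/256
edge 13 of 15 (red): { -4 -7/2 -27/8 -53/16 -105/32 -209/64 -417/128 | -833/256 -13/4 -3 -2 -1 0 } → -1667/512
edge 14 of 15 (blue): { -4 -7/2 -27/8 -53/16 -105/32 -209/64 -417/128 -1667/512 | -833/256 -13/4 -3 -2 -1 0 } → -3333/1024
edge 15 of 15 (red): { -4 -7/2 -27/8 -53/16 -105/32 -209/64 -417/128 -1667/512 | -3333/1024 -833/256 -13/4 -3 -2 -1 0 } → -6667/2048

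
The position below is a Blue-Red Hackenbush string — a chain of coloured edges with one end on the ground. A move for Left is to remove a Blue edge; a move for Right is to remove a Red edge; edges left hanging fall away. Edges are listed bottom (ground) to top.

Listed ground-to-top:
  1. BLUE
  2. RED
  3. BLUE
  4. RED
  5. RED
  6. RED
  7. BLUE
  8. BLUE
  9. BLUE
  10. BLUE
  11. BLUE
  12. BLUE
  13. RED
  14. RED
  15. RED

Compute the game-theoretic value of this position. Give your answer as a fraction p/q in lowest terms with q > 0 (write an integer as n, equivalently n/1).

9201/16384

Prefix values for BLUE RED BLUE RED RED RED BLUE BLUE BLUE BLUE BLUE BLUE RED RED RED via {L|R} + simplicity:
g_1 [B]  L=[0]  R=[∅]  -> 1
g_2 [BR]  L=[0]  R=[1]  -> 1/2
g_3 [BRB]  L=[0,1/2]  R=[1]  -> 3/4
g_4 [BRBR]  L=[0,1/2]  R=[3/4,1]  -> 5/8
g_5 [BRBRR]  L=[0,1/2]  R=[5/8,3/4,1]  -> 9/16
g_6 [BRBRRR]  L=[0,1/2]  R=[9/16,5/8,3/4,1]  -> 17/32
g_7 [BRBRRRB]  L=[0,1/2,17/32]  R=[9/16,5/8,3/4,1]  -> 35/64
g_8 [BRBRRRBB]  L=[0,1/2,17/32,35/64]  R=[9/16,5/8,3/4,1]  -> 71/128
g_9 [BRBRRRBBB]  L=[0,1/2,17/32,35/64,71/128]  R=[9/16,5/8,3/4,1]  -> 143/256
g_10 [BRBRRRBBBB]  L=[0,1/2,17/32,35/64,71/128,143/256]  R=[9/16,5/8,3/4,1]  -> 287/512
g_11 [BRBRRRBBBBB]  L=[0,1/2,17/32,35/64,71/128,143/256,287/512]  R=[9/16,5/8,3/4,1]  -> 575/1024
g_12 [BRBRRRBBBBBB]  L=[0,1/2,17/32,35/64,71/128,143/256,287/512,575/1024]  R=[9/16,5/8,3/4,1]  -> 1151/2048
g_13 [BRBRRRBBBBBBR]  L=[0,1/2,17/32,35/64,71/128,143/256,287/512,575/1024]  R=[1151/2048,9/16,5/8,3/4,1]  -> 2301/4096
g_14 [BRBRRRBBBBBBRR]  L=[0,1/2,17/32,35/64,71/128,143/256,287/512,575/1024]  R=[2301/4096,1151/2048,9/16,5/8,3/4,1]  -> 4601/8192
g_15 [BRBRRRBBBBBBRRR]  L=[0,1/2,17/32,35/64,71/128,143/256,287/512,575/1024]  R=[4601/8192,2301/4096,1151/2048,9/16,5/8,3/4,1]  -> 9201/16384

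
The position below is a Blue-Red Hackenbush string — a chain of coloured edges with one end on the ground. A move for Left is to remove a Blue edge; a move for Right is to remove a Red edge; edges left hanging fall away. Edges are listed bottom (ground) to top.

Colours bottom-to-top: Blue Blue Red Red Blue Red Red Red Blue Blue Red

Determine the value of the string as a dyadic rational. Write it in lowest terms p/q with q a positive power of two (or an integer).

653/512

Recurse on prefixes of the 11-edge string Blue Blue Red Red Blue Red Red Red Blue Blue Red:
1 of 11 · B · max L 0 · min R +∞ — 1
2 of 11 · BB · max L 1 · min R +∞ — 2
3 of 11 · BBR · max L 1 · min R 2 — 3/2
4 of 11 · BBRR · max L 1 · min R 3/2 — 5/4
5 of 11 · BBRRB · max L 5/4 · min R 3/2 — 11/8
6 of 11 · BBRRBR · max L 5/4 · min R 11/8 — 21/16
7 of 11 · BBRRBRR · max L 5/4 · min R 21/16 — 41/32
8 of 11 · BBRRBRRR · max L 5/4 · min R 41/32 — 81/64
9 of 11 · BBRRBRRRB · max L 81/64 · min R 41/32 — 163/128
10 of 11 · BBRRBRRRBB · max L 163/128 · min R 41/32 — 327/256
11 of 11 · BBRRBRRRBBR · max L 163/128 · min R 327/256 — 653/512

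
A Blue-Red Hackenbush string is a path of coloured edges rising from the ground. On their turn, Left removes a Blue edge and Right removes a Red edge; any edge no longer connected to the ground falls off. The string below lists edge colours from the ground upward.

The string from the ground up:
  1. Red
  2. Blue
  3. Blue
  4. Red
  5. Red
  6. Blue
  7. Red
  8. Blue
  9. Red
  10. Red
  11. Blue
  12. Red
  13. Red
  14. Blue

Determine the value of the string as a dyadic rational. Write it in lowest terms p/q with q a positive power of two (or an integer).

-3437/8192

Build v(s[:k]) for k = 1..14, string s = Red Blue Blue Red Red Blue Red Blue Red Red Blue Red Red Blue.
v(R) = { none | 0 } => -1
v(RB) = { -1 | 0 } => -1/2
v(RBB) = { -1,-1/2 | 0 } => -1/4
v(RBBR) = { -1,-1/2 | -1/4,0 } => -3/8
v(RBBRR) = { -1,-1/2 | -3/8,-1/4,0 } => -7/16
v(RBBRRB) = { -1,-1/2,-7/16 | -3/8,-1/4,0 } => -13/32
v(RBBRRBR) = { -1,-1/2,-7/16 | -13/32,-3/8,-1/4,0 } => -27/64
v(RBBRRBRB) = { -1,-1/2,-7/16,-27/64 | -13/32,-3/8,-1/4,0 } => -53/128
v(RBBRRBRBR) = { -1,-1/2,-7/16,-27/64 | -53/128,-13/32,-3/8,-1/4,0 } => -107/256
v(RBBRRBRBRR) = { -1,-1/2,-7/16,-27/64 | -107/256,-53/128,-13/32,-3/8,-1/4,0 } => -215/512
v(RBBRRBRBRRB) = { -1,-1/2,-7/16,-27/64,-215/512 | -107/256,-53/128,-13/32,-3/8,-1/4,0 } => -429/1024
v(RBBRRBRBRRBR) = { -1,-1/2,-7/16,-27/64,-215/512 | -429/1024,-107/256,-53/128,-13/32,-3/8,-1/4,0 } => -859/2048
v(RBBRRBRBRRBRR) = { -1,-1/2,-7/16,-27/64,-215/512 | -859/2048,-429/1024,-107/256,-53/128,-13/32,-3/8,-1/4,0 } => -1719/4096
v(RBBRRBRBRRBRRB) = { -1,-1/2,-7/16,-27/64,-215/512,-1719/4096 | -859/2048,-429/1024,-107/256,-53/128,-13/32,-3/8,-1/4,0 } => -3437/8192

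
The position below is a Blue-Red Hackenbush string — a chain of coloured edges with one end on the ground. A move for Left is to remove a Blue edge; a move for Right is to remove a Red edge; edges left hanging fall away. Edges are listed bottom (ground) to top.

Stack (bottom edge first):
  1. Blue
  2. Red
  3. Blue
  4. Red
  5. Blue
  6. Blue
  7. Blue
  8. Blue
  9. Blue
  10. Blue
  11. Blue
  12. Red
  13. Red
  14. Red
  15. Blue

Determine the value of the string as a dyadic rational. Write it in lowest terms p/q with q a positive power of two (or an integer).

12259/16384

edge 1 of 15 (Blue): { 0 | ∅ } → 1
edge 2 of 15 (Red): { 0 | 1 } → 1/2
edge 3 of 15 (Blue): { 0 1/2 | 1 } → 3/4
edge 4 of 15 (Red): { 0 1/2 | 3/4 1 } → 5/8
edge 5 of 15 (Blue): { 0 1/2 5/8 | 3/4 1 } → 11/16
edge 6 of 15 (Blue): { 0 1/2 5/8 11/16 | 3/4 1 } → 23/32
edge 7 of 15 (Blue): { 0 1/2 5/8 11/16 23/32 | 3/4 1 } → 47/64
edge 8 of 15 (Blue): { 0 1/2 5/8 11/16 23/32 47/64 | 3/4 1 } → 95/128
edge 9 of 15 (Blue): { 0 1/2 5/8 11/16 23/32 47/64 95/128 | 3/4 1 } → 191/256
edge 10 of 15 (Blue): { 0 1/2 5/8 11/16 23/32 47/64 95/128 191/256 | 3/4 1 } → 383/512
edge 11 of 15 (Blue): { 0 1/2 5/8 11/16 23/32 47/64 95/128 191/256 383/512 | 3/4 1 } → 767/1024
edge 12 of 15 (Red): { 0 1/2 5/8 11/16 23/32 47/64 95/128 191/256 383/512 | 767/1024 3/4 1 } → 1533/2048
edge 13 of 15 (Red): { 0 1/2 5/8 11/16 23/32 47/64 95/128 191/256 383/512 | 1533/2048 767/1024 3/4 1 } → 3065/4096
edge 14 of 15 (Red): { 0 1/2 5/8 11/16 23/32 47/64 95/128 191/256 383/512 | 3065/4096 1533/2048 767/1024 3/4 1 } → 6129/8192
edge 15 of 15 (Blue): { 0 1/2 5/8 11/16 23/32 47/64 95/128 191/256 383/512 6129/8192 | 3065/4096 1533/2048 767/1024 3/4 1 } → 12259/16384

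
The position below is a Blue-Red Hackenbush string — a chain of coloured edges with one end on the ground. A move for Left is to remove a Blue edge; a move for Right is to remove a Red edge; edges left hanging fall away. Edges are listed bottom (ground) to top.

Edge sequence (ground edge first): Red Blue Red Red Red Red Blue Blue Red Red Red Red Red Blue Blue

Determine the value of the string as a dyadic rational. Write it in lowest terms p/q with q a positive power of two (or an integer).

Build g(s[:k]) for k = 1..15, string s = Red Blue Red Red Red Red Blue Blue Red Red Red Red Red Blue Blue.
edge 1 of 15 (Red): { · | 0 } — -1
edge 2 of 15 (Blue): { -1 | 0 } — -1/2
edge 3 of 15 (Red): { -1 | -1/2; 0 } — -3/4
edge 4 of 15 (Red): { -1 | -3/4; -1/2; 0 } — -7/8
edge 5 of 15 (Red): { -1 | -7/8; -3/4; -1/2; 0 } — -15/16
edge 6 of 15 (Red): { -1 | -15/16; -7/8; -3/4; -1/2; 0 } — -31/32
edge 7 of 15 (Blue): { -1; -31/32 | -15/16; -7/8; -3/4; -1/2; 0 } — -61/64
edge 8 of 15 (Blue): { -1; -31/32; -61/64 | -15/16; -7/8; -3/4; -1/2; 0 } — -121/128
edge 9 of 15 (Red): { -1; -31/32; -61/64 | -121/128; -15/16; -7/8; -3/4; -1/2; 0 } — -243/256
edge 10 of 15 (Red): { -1; -31/32; -61/64 | -243/256; -121/128; -15/16; -7/8; -3/4; -1/2; 0 } — -487/512
edge 11 of 15 (Red): { -1; -31/32; -61/64 | -487/512; -243/256; -121/128; -15/16; -7/8; -3/4; -1/2; 0 } — -975/1024
edge 12 of 15 (Red): { -1; -31/32; -61/64 | -975/1024; -487/512; -243/256; -121/128; -15/16; -7/8; -3/4; -1/2; 0 } — -1951/2048
edge 13 of 15 (Red): { -1; -31/32; -61/64 | -1951/2048; -975/1024; -487/512; -243/256; -121/128; -15/16; -7/8; -3/4; -1/2; 0 } — -3903/4096
edge 14 of 15 (Blue): { -1; -31/32; -61/64; -3903/4096 | -1951/2048; -975/1024; -487/512; -243/256; -121/128; -15/16; -7/8; -3/4; -1/2; 0 } — -7805/8192
edge 15 of 15 (Blue): { -1; -31/32; -61/64; -3903/4096; -7805/8192 | -1951/2048; -975/1024; -487/512; -243/256; -121/128; -15/16; -7/8; -3/4; -1/2; 0 } — -15609/16384

-15609/16384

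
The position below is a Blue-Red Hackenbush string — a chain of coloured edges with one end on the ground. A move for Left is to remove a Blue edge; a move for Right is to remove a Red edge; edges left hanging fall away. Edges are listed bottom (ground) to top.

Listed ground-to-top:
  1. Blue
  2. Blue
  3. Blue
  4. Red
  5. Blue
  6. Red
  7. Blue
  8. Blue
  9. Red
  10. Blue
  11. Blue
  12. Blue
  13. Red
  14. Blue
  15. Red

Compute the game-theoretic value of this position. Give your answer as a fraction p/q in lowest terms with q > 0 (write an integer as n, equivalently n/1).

11125/4096

B: Left { 0 }, Right { none } ⇒ simplest 1
BB: Left { 0 1 }, Right { none } ⇒ simplest 2
BBB: Left { 0 1 2 }, Right { none } ⇒ simplest 3
BBBR: Left { 0 1 2 }, Right { 3 } ⇒ simplest 5/2
BBBRB: Left { 0 1 2 5/2 }, Right { 3 } ⇒ simplest 11/4
BBBRBR: Left { 0 1 2 5/2 }, Right { 11/4 3 } ⇒ simplest 21/8
BBBRBRB: Left { 0 1 2 5/2 21/8 }, Right { 11/4 3 } ⇒ simplest 43/16
BBBRBRBB: Left { 0 1 2 5/2 21/8 43/16 }, Right { 11/4 3 } ⇒ simplest 87/32
BBBRBRBBR: Left { 0 1 2 5/2 21/8 43/16 }, Right { 87/32 11/4 3 } ⇒ simplest 173/64
BBBRBRBBRB: Left { 0 1 2 5/2 21/8 43/16 173/64 }, Right { 87/32 11/4 3 } ⇒ simplest 347/128
BBBRBRBBRBB: Left { 0 1 2 5/2 21/8 43/16 173/64 347/128 }, Right { 87/32 11/4 3 } ⇒ simplest 695/256
BBBRBRBBRBBB: Left { 0 1 2 5/2 21/8 43/16 173/64 347/128 695/256 }, Right { 87/32 11/4 3 } ⇒ simplest 1391/512
BBBRBRBBRBBBR: Left { 0 1 2 5/2 21/8 43/16 173/64 347/128 695/256 }, Right { 1391/512 87/32 11/4 3 } ⇒ simplest 2781/1024
BBBRBRBBRBBBRB: Left { 0 1 2 5/2 21/8 43/16 173/64 347/128 695/256 2781/1024 }, Right { 1391/512 87/32 11/4 3 } ⇒ simplest 5563/2048
BBBRBRBBRBBBRBR: Left { 0 1 2 5/2 21/8 43/16 173/64 347/128 695/256 2781/1024 }, Right { 5563/2048 1391/512 87/32 11/4 3 } ⇒ simplest 11125/4096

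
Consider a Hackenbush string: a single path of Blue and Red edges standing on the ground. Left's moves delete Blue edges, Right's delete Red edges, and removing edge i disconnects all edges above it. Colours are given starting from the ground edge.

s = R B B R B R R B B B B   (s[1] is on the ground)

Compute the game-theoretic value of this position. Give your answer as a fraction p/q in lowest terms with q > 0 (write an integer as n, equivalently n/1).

Prefix values for R B B R B R R B B B B via {L|R} + simplicity:
step 1: add R to get R; options L={ (no moves) } R={ 0 } gives -1
step 2: add B to get RB; options L={ -1 } R={ 0 } gives -1/2
step 3: add B to get RBB; options L={ -1 -1/2 } R={ 0 } gives -1/4
step 4: add R to get RBBR; options L={ -1 -1/2 } R={ -1/4 0 } gives -3/8
step 5: add B to get RBBRB; options L={ -1 -1/2 -3/8 } R={ -1/4 0 } gives -5/16
step 6: add R to get RBBRBR; options L={ -1 -1/2 -3/8 } R={ -5/16 -1/4 0 } gives -11/32
step 7: add R to get RBBRBRR; options L={ -1 -1/2 -3/8 } R={ -11/32 -5/16 -1/4 0 } gives -23/64
step 8: add B to get RBBRBRRB; options L={ -1 -1/2 -3/8 -23/64 } R={ -11/32 -5/16 -1/4 0 } gives -45/128
step 9: add B to get RBBRBRRBB; options L={ -1 -1/2 -3/8 -23/64 -45/128 } R={ -11/32 -5/16 -1/4 0 } gives -89/256
step 10: add B to get RBBRBRRBBB; options L={ -1 -1/2 -3/8 -23/64 -45/128 -89/256 } R={ -11/32 -5/16 -1/4 0 } gives -177/512
step 11: add B to get RBBRBRRBBBB; options L={ -1 -1/2 -3/8 -23/64 -45/128 -89/256 -177/512 } R={ -11/32 -5/16 -1/4 0 } gives -353/1024

-353/1024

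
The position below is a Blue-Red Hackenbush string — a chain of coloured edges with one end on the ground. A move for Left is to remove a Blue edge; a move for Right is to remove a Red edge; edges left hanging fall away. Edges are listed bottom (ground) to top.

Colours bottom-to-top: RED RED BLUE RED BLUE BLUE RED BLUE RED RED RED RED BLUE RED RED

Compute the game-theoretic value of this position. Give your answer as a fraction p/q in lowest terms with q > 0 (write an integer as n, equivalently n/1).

-13047/8192

Build G(s[:k]) for k = 1..15, string s = RED RED BLUE RED BLUE BLUE RED BLUE RED RED RED RED BLUE RED RED.
1 of 15 · R · max L −∞ · min R 0 = -1
2 of 15 · RR · max L −∞ · min R -1 = -2
3 of 15 · RRB · max L -2 · min R -1 = -3/2
4 of 15 · RRBR · max L -2 · min R -3/2 = -7/4
5 of 15 · RRBRB · max L -7/4 · min R -3/2 = -13/8
6 of 15 · RRBRBB · max L -13/8 · min R -3/2 = -25/16
7 of 15 · RRBRBBR · max L -13/8 · min R -25/16 = -51/32
8 of 15 · RRBRBBRB · max L -51/32 · min R -25/16 = -101/64
9 of 15 · RRBRBBRBR · max L -51/32 · min R -101/64 = -203/128
10 of 15 · RRBRBBRBRR · max L -51/32 · min R -203/128 = -407/256
11 of 15 · RRBRBBRBRRR · max L -51/32 · min R -407/256 = -815/512
12 of 15 · RRBRBBRBRRRR · max L -51/32 · min R -815/512 = -1631/1024
13 of 15 · RRBRBBRBRRRRB · max L -1631/1024 · min R -815/512 = -3261/2048
14 of 15 · RRBRBBRBRRRRBR · max L -1631/1024 · min R -3261/2048 = -6523/4096
15 of 15 · RRBRBBRBRRRRBRR · max L -1631/1024 · min R -6523/4096 = -13047/8192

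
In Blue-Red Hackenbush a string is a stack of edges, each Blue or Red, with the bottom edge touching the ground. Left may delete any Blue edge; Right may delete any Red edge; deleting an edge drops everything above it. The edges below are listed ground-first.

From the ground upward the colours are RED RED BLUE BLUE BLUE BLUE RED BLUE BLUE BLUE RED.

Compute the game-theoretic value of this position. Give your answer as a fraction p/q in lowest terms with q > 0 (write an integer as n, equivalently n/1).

-547/512

step 1: add RED to get R; options L={ none } R={ 0 } => -1
step 2: add RED to get RR; options L={ none } R={ -1 0 } => -2
step 3: add BLUE to get RRB; options L={ -2 } R={ -1 0 } => -3/2
step 4: add BLUE to get RRBB; options L={ -2 -3/2 } R={ -1 0 } => -5/4
step 5: add BLUE to get RRBBB; options L={ -2 -3/2 -5/4 } R={ -1 0 } => -9/8
step 6: add BLUE to get RRBBBB; options L={ -2 -3/2 -5/4 -9/8 } R={ -1 0 } => -17/16
step 7: add RED to get RRBBBBR; options L={ -2 -3/2 -5/4 -9/8 } R={ -17/16 -1 0 } => -35/32
step 8: add BLUE to get RRBBBBRB; options L={ -2 -3/2 -5/4 -9/8 -35/32 } R={ -17/16 -1 0 } => -69/64
step 9: add BLUE to get RRBBBBRBB; options L={ -2 -3/2 -5/4 -9/8 -35/32 -69/64 } R={ -17/16 -1 0 } => -137/128
step 10: add BLUE to get RRBBBBRBBB; options L={ -2 -3/2 -5/4 -9/8 -35/32 -69/64 -137/128 } R={ -17/16 -1 0 } => -273/256
step 11: add RED to get RRBBBBRBBBR; options L={ -2 -3/2 -5/4 -9/8 -35/32 -69/64 -137/128 } R={ -273/256 -17/16 -1 0 } => -547/512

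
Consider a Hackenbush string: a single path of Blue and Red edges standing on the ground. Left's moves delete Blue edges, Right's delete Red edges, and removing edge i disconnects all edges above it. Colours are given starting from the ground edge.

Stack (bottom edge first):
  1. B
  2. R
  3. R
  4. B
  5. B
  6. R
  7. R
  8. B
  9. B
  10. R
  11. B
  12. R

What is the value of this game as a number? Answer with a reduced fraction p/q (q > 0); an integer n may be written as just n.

Recurse on prefixes of the 12-edge string B R R B B R R B B R B R:
val_1 [B]  L=[0]  R=[]  gives 1
val_2 [BR]  L=[0]  R=[1]  gives 1/2
val_3 [BRR]  L=[0]  R=[1/2,1]  gives 1/4
val_4 [BRRB]  L=[0,1/4]  R=[1/2,1]  gives 3/8
val_5 [BRRBB]  L=[0,1/4,3/8]  R=[1/2,1]  gives 7/16
val_6 [BRRBBR]  L=[0,1/4,3/8]  R=[7/16,1/2,1]  gives 13/32
val_7 [BRRBBRR]  L=[0,1/4,3/8]  R=[13/32,7/16,1/2,1]  gives 25/64
val_8 [BRRBBRRB]  L=[0,1/4,3/8,25/64]  R=[13/32,7/16,1/2,1]  gives 51/128
val_9 [BRRBBRRBB]  L=[0,1/4,3/8,25/64,51/128]  R=[13/32,7/16,1/2,1]  gives 103/256
val_10 [BRRBBRRBBR]  L=[0,1/4,3/8,25/64,51/128]  R=[103/256,13/32,7/16,1/2,1]  gives 205/512
val_11 [BRRBBRRBBRB]  L=[0,1/4,3/8,25/64,51/128,205/512]  R=[103/256,13/32,7/16,1/2,1]  gives 411/1024
val_12 [BRRBBRRBBRBR]  L=[0,1/4,3/8,25/64,51/128,205/512]  R=[411/1024,103/256,13/32,7/16,1/2,1]  gives 821/2048

821/2048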